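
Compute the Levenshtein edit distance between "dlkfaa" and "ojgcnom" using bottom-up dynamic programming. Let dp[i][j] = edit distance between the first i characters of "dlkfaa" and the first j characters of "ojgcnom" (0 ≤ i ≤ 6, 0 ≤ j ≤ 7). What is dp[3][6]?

   ''  o  j  g  c  n  o  m
''  0  1  2  3  4  5  6  7
 d  1  1  2  3  4  5  6  7
 l  2  2  2  3  4  5  6  7
 k  3  3  3  3  4  5  6  7
 f  4  4  4  4  4  5  6  7
 a  5  5  5  5  5  5  6  7
 a  6  6  6  6  6  6  6  7

6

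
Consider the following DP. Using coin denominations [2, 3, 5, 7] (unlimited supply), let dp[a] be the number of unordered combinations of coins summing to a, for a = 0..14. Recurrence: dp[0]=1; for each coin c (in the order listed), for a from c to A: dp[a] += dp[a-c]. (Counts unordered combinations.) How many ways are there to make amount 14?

after  coin     0     1     2     3     4     5     6     7     8     9    10    11    12    13    14
          2     1     0     1     0     1     0     1     0     1     0     1     0     1     0     1
          3     1     0     1     1     1     1     2     1     2     2     2     2     3     2     3
          5     1     0     1     1     1     2     2     2     3     3     4     4     5     5     6
          7     1     0     1     1     1     2     2     3     3     4     5     5     7     7     9

9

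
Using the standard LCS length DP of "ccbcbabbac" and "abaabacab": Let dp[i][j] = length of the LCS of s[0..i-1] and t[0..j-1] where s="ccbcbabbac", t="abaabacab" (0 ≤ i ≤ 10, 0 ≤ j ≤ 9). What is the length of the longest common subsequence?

   ''  a  b  a  a  b  a  c  a  b
''  0  0  0  0  0  0  0  0  0  0
 c  0  0  0  0  0  0  0  1  1  1
 c  0  0  0  0  0  0  0  1  1  1
 b  0  0  1  1  1  1  1  1  1  2
 c  0  0  1  1  1  1  1  2  2  2
 b  0  0  1  1  1  2  2  2  2  3
 a  0  1  1  2  2  2  3  3  3  3
 b  0  1  2  2  2  3  3  3  3  4
 b  0  1  2  2  2  3  3  3  3  4
 a  0  1  2  3  3  3  4  4  4  4
 c  0  1  2  3  3  3  4  5  5  5

5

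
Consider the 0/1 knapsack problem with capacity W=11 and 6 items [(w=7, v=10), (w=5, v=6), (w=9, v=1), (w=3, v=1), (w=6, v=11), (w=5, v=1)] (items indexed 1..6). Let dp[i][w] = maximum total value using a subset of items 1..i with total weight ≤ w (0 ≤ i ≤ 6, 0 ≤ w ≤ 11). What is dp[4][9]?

i\w   0   1   2   3   4   5   6   7   8   9  10  11
  0   0   0   0   0   0   0   0   0   0   0   0   0
  1   0   0   0   0   0   0   0  10  10  10  10  10
  2   0   0   0   0   0   6   6  10  10  10  10  10
  3   0   0   0   0   0   6   6  10  10  10  10  10
  4   0   0   0   1   1   6   6  10  10  10  11  11
  5   0   0   0   1   1   6  11  11  11  12  12  17
  6   0   0   0   1   1   6  11  11  11  12  12  17

10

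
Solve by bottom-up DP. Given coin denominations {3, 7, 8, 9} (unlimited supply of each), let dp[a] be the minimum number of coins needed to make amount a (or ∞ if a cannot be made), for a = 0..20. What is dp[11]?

 a  0  1  2  3  4  5  6  7  8  9 10 11 12 13 14 15 16 17 18 19 20
dp  0  -  -  1  -  -  2  1  1  1  2  2  2  3  2  2  2  2  2  3  3
(- denotes ∞ / unreachable)

2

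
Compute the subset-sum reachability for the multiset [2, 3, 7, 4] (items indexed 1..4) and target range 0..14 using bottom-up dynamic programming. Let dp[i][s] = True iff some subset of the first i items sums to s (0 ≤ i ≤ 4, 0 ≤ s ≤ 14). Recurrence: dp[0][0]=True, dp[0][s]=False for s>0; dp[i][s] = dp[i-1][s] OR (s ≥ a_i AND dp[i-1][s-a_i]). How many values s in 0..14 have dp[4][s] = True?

i\s   0   1   2   3   4   5   6   7   8   9  10  11  12  13  14
  0   T   F   F   F   F   F   F   F   F   F   F   F   F   F   F
  1   T   F   T   F   F   F   F   F   F   F   F   F   F   F   F
  2   T   F   T   T   F   T   F   F   F   F   F   F   F   F   F
  3   T   F   T   T   F   T   F   T   F   T   T   F   T   F   F
  4   T   F   T   T   T   T   T   T   F   T   T   T   T   T   T

13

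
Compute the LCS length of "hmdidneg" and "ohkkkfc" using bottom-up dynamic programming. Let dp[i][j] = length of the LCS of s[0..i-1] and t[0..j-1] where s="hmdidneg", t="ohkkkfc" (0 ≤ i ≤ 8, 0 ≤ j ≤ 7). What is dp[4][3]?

1

   ''  o  h  k  k  k  f  c
''  0  0  0  0  0  0  0  0
 h  0  0  1  1  1  1  1  1
 m  0  0  1  1  1  1  1  1
 d  0  0  1  1  1  1  1  1
 i  0  0  1  1  1  1  1  1
 d  0  0  1  1  1  1  1  1
 n  0  0  1  1  1  1  1  1
 e  0  0  1  1  1  1  1  1
 g  0  0  1  1  1  1  1  1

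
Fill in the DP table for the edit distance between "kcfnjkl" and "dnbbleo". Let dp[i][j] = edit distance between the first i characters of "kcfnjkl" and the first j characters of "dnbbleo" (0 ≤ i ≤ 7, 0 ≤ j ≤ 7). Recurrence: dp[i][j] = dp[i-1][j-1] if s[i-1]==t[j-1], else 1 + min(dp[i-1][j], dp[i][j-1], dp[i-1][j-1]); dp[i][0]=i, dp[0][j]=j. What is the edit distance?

7

   ''  d  n  b  b  l  e  o
''  0  1  2  3  4  5  6  7
 k  1  1  2  3  4  5  6  7
 c  2  2  2  3  4  5  6  7
 f  3  3  3  3  4  5  6  7
 n  4  4  3  4  4  5  6  7
 j  5  5  4  4  5  5  6  7
 k  6  6  5  5  5  6  6  7
 l  7  7  6  6  6  5  6  7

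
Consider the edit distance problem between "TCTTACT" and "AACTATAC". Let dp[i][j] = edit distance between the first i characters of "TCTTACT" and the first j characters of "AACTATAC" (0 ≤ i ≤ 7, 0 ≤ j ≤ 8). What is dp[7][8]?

4

   ''  A  A  C  T  A  T  A  C
''  0  1  2  3  4  5  6  7  8
 T  1  1  2  3  3  4  5  6  7
 C  2  2  2  2  3  4  5  6  6
 T  3  3  3  3  2  3  4  5  6
 T  4  4  4  4  3  3  3  4  5
 A  5  4  4  5  4  3  4  3  4
 C  6  5  5  4  5  4  4  4  3
 T  7  6  6  5  4  5  4  5  4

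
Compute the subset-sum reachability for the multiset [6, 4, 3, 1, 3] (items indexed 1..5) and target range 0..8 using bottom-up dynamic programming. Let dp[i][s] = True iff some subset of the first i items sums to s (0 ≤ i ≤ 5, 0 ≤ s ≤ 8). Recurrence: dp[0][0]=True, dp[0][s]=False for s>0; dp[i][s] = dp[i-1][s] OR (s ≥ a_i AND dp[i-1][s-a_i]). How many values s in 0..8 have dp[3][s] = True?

i\s   0   1   2   3   4   5   6   7   8
  0   T   F   F   F   F   F   F   F   F
  1   T   F   F   F   F   F   T   F   F
  2   T   F   F   F   T   F   T   F   F
  3   T   F   F   T   T   F   T   T   F
  4   T   T   F   T   T   T   T   T   T
  5   T   T   F   T   T   T   T   T   T

5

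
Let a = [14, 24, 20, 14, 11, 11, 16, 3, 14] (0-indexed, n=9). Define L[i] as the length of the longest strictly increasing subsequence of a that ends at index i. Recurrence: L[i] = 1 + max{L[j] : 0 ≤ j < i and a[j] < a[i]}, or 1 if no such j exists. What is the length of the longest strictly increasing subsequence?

   i    0    1    2    3    4    5    6    7    8
a[i]   14   24   20   14   11   11   16    3   14
L[i]    1    2    2    1    1    1    2    1    2

2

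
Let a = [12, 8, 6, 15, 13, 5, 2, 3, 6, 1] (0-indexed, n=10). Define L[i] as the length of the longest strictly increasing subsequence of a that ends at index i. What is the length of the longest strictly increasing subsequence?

   i    0    1    2    3    4    5    6    7    8    9
a[i]   12    8    6   15   13    5    2    3    6    1
L[i]    1    1    1    2    2    1    1    2    3    1

3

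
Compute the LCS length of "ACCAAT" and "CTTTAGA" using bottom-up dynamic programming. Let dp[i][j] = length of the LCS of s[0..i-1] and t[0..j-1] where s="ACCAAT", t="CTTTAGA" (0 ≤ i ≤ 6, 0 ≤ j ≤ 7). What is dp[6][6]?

2

   ''  C  T  T  T  A  G  A
''  0  0  0  0  0  0  0  0
 A  0  0  0  0  0  1  1  1
 C  0  1  1  1  1  1  1  1
 C  0  1  1  1  1  1  1  1
 A  0  1  1  1  1  2  2  2
 A  0  1  1  1  1  2  2  3
 T  0  1  2  2  2  2  2  3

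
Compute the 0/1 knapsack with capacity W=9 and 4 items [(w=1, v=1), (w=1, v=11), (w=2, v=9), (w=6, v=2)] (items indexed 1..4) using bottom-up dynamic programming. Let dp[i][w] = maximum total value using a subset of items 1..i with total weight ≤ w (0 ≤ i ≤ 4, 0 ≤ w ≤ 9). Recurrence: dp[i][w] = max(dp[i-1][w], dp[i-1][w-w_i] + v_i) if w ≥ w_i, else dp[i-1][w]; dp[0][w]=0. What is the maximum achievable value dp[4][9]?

22

i\w   0   1   2   3   4   5   6   7   8   9
  0   0   0   0   0   0   0   0   0   0   0
  1   0   1   1   1   1   1   1   1   1   1
  2   0  11  12  12  12  12  12  12  12  12
  3   0  11  12  20  21  21  21  21  21  21
  4   0  11  12  20  21  21  21  21  21  22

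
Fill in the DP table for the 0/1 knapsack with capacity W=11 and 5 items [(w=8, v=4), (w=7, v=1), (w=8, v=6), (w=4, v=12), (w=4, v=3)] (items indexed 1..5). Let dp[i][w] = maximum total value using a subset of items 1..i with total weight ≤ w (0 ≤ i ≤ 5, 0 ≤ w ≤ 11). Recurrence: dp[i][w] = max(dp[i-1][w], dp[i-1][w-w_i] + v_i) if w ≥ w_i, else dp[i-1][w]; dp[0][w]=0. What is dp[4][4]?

12

i\w   0   1   2   3   4   5   6   7   8   9  10  11
  0   0   0   0   0   0   0   0   0   0   0   0   0
  1   0   0   0   0   0   0   0   0   4   4   4   4
  2   0   0   0   0   0   0   0   1   4   4   4   4
  3   0   0   0   0   0   0   0   1   6   6   6   6
  4   0   0   0   0  12  12  12  12  12  12  12  13
  5   0   0   0   0  12  12  12  12  15  15  15  15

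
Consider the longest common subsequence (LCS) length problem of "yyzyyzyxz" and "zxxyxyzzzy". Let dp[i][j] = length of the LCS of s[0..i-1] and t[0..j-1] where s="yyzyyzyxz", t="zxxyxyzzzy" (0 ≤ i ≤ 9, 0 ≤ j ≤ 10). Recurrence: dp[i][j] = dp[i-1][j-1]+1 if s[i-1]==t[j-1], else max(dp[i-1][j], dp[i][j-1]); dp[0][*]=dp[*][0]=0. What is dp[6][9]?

   ''  z  x  x  y  x  y  z  z  z  y
''  0  0  0  0  0  0  0  0  0  0  0
 y  0  0  0  0  1  1  1  1  1  1  1
 y  0  0  0  0  1  1  2  2  2  2  2
 z  0  1  1  1  1  1  2  3  3  3  3
 y  0  1  1  1  2  2  2  3  3  3  4
 y  0  1  1  1  2  2  3  3  3  3  4
 z  0  1  1  1  2  2  3  4  4  4  4
 y  0  1  1  1  2  2  3  4  4  4  5
 x  0  1  2  2  2  3  3  4  4  4  5
 z  0  1  2  2  2  3  3  4  5  5  5

4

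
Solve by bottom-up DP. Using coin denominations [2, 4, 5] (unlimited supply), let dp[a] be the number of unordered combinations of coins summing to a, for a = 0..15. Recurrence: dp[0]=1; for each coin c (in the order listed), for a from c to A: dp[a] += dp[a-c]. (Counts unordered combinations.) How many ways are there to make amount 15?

after  coin     0     1     2     3     4     5     6     7     8     9    10    11    12    13    14    15
          2     1     0     1     0     1     0     1     0     1     0     1     0     1     0     1     0
          4     1     0     1     0     2     0     2     0     3     0     3     0     4     0     4     0
          5     1     0     1     0     2     1     2     1     3     2     4     2     5     3     6     4

4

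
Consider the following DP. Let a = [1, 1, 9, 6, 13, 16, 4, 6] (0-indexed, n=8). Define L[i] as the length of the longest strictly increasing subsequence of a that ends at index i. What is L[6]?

2

   i    0    1    2    3    4    5    6    7
a[i]    1    1    9    6   13   16    4    6
L[i]    1    1    2    2    3    4    2    3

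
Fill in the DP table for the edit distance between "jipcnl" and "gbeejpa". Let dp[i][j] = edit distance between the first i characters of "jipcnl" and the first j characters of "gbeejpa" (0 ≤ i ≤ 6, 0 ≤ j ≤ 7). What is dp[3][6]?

5

   ''  g  b  e  e  j  p  a
''  0  1  2  3  4  5  6  7
 j  1  1  2  3  4  4  5  6
 i  2  2  2  3  4  5  5  6
 p  3  3  3  3  4  5  5  6
 c  4  4  4  4  4  5  6  6
 n  5  5  5  5  5  5  6  7
 l  6  6  6  6  6  6  6  7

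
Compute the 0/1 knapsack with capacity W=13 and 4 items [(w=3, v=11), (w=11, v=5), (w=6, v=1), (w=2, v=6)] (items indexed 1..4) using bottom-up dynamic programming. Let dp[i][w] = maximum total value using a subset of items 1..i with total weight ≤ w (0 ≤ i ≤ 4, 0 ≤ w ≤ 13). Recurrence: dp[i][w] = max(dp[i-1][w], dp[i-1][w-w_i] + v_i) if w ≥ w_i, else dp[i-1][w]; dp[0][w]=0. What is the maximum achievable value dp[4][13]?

18

i\w   0   1   2   3   4   5   6   7   8   9  10  11  12  13
  0   0   0   0   0   0   0   0   0   0   0   0   0   0   0
  1   0   0   0  11  11  11  11  11  11  11  11  11  11  11
  2   0   0   0  11  11  11  11  11  11  11  11  11  11  11
  3   0   0   0  11  11  11  11  11  11  12  12  12  12  12
  4   0   0   6  11  11  17  17  17  17  17  17  18  18  18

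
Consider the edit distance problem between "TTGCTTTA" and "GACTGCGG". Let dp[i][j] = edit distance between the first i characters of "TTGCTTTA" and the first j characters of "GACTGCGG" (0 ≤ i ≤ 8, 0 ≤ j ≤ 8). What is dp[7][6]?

5

   ''  G  A  C  T  G  C  G  G
''  0  1  2  3  4  5  6  7  8
 T  1  1  2  3  3  4  5  6  7
 T  2  2  2  3  3  4  5  6  7
 G  3  2  3  3  4  3  4  5  6
 C  4  3  3  3  4  4  3  4  5
 T  5  4  4  4  3  4  4  4  5
 T  6  5  5  5  4  4  5  5  5
 T  7  6  6  6  5  5  5  6  6
 A  8  7  6  7  6  6  6  6  7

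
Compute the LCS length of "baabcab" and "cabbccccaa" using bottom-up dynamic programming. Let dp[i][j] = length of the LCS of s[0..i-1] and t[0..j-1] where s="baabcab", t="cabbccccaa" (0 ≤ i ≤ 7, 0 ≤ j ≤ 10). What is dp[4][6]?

   ''  c  a  b  b  c  c  c  c  a  a
''  0  0  0  0  0  0  0  0  0  0  0
 b  0  0  0  1  1  1  1  1  1  1  1
 a  0  0  1  1  1  1  1  1  1  2  2
 a  0  0  1  1  1  1  1  1  1  2  3
 b  0  0  1  2  2  2  2  2  2  2  3
 c  0  1  1  2  2  3  3  3  3  3  3
 a  0  1  2  2  2  3  3  3  3  4  4
 b  0  1  2  3  3  3  3  3  3  4  4

2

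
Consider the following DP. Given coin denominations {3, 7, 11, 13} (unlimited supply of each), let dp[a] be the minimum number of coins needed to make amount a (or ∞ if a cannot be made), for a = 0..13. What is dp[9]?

3

 a  0  1  2  3  4  5  6  7  8  9 10 11 12 13
dp  0  -  -  1  -  -  2  1  -  3  2  1  4  1
(- denotes ∞ / unreachable)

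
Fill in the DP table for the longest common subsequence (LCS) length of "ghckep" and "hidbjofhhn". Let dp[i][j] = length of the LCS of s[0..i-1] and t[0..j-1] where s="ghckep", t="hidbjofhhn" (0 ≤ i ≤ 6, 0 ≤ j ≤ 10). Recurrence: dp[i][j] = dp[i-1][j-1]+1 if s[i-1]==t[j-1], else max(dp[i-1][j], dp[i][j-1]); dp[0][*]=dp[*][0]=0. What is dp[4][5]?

   ''  h  i  d  b  j  o  f  h  h  n
''  0  0  0  0  0  0  0  0  0  0  0
 g  0  0  0  0  0  0  0  0  0  0  0
 h  0  1  1  1  1  1  1  1  1  1  1
 c  0  1  1  1  1  1  1  1  1  1  1
 k  0  1  1  1  1  1  1  1  1  1  1
 e  0  1  1  1  1  1  1  1  1  1  1
 p  0  1  1  1  1  1  1  1  1  1  1

1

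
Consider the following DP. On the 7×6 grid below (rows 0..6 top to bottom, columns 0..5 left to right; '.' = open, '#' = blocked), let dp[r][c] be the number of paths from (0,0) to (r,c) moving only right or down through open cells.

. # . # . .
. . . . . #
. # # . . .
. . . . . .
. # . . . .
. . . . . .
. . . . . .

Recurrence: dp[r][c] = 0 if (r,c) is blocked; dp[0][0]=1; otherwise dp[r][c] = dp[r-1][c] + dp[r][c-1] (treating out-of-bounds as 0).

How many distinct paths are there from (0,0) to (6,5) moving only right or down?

r\c   0   1   2   3   4   5
  0   1   0   0   0   0   0
  1   1   1   1   1   1   0
  2   1   0   0   1   2   2
  3   1   1   1   2   4   6
  4   1   0   1   3   7  13
  5   1   1   2   5  12  25
  6   1   2   4   9  21  46

46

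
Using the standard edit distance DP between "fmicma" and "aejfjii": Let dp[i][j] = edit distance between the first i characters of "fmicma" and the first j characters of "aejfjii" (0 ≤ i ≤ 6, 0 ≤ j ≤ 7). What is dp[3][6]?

   ''  a  e  j  f  j  i  i
''  0  1  2  3  4  5  6  7
 f  1  1  2  3  3  4  5  6
 m  2  2  2  3  4  4  5  6
 i  3  3  3  3  4  5  4  5
 c  4  4  4  4  4  5  5  5
 m  5  5  5  5  5  5  6  6
 a  6  5  6  6  6  6  6  7

4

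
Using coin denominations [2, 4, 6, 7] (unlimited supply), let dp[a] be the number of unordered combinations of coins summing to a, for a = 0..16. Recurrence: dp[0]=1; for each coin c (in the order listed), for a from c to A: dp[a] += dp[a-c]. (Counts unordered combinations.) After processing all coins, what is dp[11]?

2

after  coin     0     1     2     3     4     5     6     7     8     9    10    11    12    13    14    15    16
          2     1     0     1     0     1     0     1     0     1     0     1     0     1     0     1     0     1
          4     1     0     1     0     2     0     2     0     3     0     3     0     4     0     4     0     5
          6     1     0     1     0     2     0     3     0     4     0     5     0     7     0     8     0    10
          7     1     0     1     0     2     0     3     1     4     1     5     2     7     3     9     4    11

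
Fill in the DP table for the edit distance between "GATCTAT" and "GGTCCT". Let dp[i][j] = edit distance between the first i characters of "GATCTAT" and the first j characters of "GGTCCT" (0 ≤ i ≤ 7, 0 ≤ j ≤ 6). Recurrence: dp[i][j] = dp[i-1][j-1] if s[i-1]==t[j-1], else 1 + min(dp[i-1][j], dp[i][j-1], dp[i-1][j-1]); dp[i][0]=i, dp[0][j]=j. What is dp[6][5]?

3

   ''  G  G  T  C  C  T
''  0  1  2  3  4  5  6
 G  1  0  1  2  3  4  5
 A  2  1  1  2  3  4  5
 T  3  2  2  1  2  3  4
 C  4  3  3  2  1  2  3
 T  5  4  4  3  2  2  2
 A  6  5  5  4  3  3  3
 T  7  6  6  5  4  4  3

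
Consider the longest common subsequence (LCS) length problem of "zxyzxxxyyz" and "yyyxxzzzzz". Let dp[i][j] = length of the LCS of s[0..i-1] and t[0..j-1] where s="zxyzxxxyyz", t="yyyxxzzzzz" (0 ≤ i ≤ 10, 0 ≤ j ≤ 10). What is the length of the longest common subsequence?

   ''  y  y  y  x  x  z  z  z  z  z
''  0  0  0  0  0  0  0  0  0  0  0
 z  0  0  0  0  0  0  1  1  1  1  1
 x  0  0  0  0  1  1  1  1  1  1  1
 y  0  1  1  1  1  1  1  1  1  1  1
 z  0  1  1  1  1  1  2  2  2  2  2
 x  0  1  1  1  2  2  2  2  2  2  2
 x  0  1  1  1  2  3  3  3  3  3  3
 x  0  1  1  1  2  3  3  3  3  3  3
 y  0  1  2  2  2  3  3  3  3  3  3
 y  0  1  2  3  3  3  3  3  3  3  3
 z  0  1  2  3  3  3  4  4  4  4  4

4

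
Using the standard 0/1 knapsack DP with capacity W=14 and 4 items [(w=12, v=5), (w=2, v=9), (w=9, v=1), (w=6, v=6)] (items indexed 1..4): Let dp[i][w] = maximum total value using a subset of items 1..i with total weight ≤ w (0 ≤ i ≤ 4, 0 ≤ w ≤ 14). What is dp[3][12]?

10

i\w   0   1   2   3   4   5   6   7   8   9  10  11  12  13  14
  0   0   0   0   0   0   0   0   0   0   0   0   0   0   0   0
  1   0   0   0   0   0   0   0   0   0   0   0   0   5   5   5
  2   0   0   9   9   9   9   9   9   9   9   9   9   9   9  14
  3   0   0   9   9   9   9   9   9   9   9   9  10  10  10  14
  4   0   0   9   9   9   9   9   9  15  15  15  15  15  15  15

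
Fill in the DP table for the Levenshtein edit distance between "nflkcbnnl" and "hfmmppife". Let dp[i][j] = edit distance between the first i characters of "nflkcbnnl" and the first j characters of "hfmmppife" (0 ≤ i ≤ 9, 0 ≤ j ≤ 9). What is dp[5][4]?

   ''  h  f  m  m  p  p  i  f  e
''  0  1  2  3  4  5  6  7  8  9
 n  1  1  2  3  4  5  6  7  8  9
 f  2  2  1  2  3  4  5  6  7  8
 l  3  3  2  2  3  4  5  6  7  8
 k  4  4  3  3  3  4  5  6  7  8
 c  5  5  4  4  4  4  5  6  7  8
 b  6  6  5  5  5  5  5  6  7  8
 n  7  7  6  6  6  6  6  6  7  8
 n  8  8  7  7  7  7  7  7  7  8
 l  9  9  8  8  8  8  8  8  8  8

4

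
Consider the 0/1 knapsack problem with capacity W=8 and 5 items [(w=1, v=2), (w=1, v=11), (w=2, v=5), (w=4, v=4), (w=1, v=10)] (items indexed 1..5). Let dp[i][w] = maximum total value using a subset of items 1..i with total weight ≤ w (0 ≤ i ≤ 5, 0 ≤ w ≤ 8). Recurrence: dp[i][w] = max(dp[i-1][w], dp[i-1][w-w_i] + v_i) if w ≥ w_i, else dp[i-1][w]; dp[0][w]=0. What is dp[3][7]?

18

i\w   0   1   2   3   4   5   6   7   8
  0   0   0   0   0   0   0   0   0   0
  1   0   2   2   2   2   2   2   2   2
  2   0  11  13  13  13  13  13  13  13
  3   0  11  13  16  18  18  18  18  18
  4   0  11  13  16  18  18  18  20  22
  5   0  11  21  23  26  28  28  28  30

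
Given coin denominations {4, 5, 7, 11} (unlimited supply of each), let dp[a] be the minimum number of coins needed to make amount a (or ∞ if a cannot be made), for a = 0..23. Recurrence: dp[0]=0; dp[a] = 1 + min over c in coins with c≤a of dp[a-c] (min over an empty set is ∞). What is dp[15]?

 a  0  1  2  3  4  5  6  7  8  9 10 11 12 13 14 15 16 17 18 19 20 21 22 23
dp  0  -  -  -  1  1  -  1  2  2  2  1  2  3  2  2  2  3  2  3  3  3  2  3
(- denotes ∞ / unreachable)

2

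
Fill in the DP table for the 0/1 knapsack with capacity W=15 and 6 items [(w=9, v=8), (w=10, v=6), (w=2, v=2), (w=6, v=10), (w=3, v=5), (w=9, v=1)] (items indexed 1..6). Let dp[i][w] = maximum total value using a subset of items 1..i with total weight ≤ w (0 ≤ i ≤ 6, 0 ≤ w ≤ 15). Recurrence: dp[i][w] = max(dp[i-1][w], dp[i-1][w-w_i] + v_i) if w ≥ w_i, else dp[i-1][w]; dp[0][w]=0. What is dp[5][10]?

i\w   0   1   2   3   4   5   6   7   8   9  10  11  12  13  14  15
  0   0   0   0   0   0   0   0   0   0   0   0   0   0   0   0   0
  1   0   0   0   0   0   0   0   0   0   8   8   8   8   8   8   8
  2   0   0   0   0   0   0   0   0   0   8   8   8   8   8   8   8
  3   0   0   2   2   2   2   2   2   2   8   8  10  10  10  10  10
  4   0   0   2   2   2   2  10  10  12  12  12  12  12  12  12  18
  5   0   0   2   5   5   7  10  10  12  15  15  17  17  17  17  18
  6   0   0   2   5   5   7  10  10  12  15  15  17  17  17  17  18

15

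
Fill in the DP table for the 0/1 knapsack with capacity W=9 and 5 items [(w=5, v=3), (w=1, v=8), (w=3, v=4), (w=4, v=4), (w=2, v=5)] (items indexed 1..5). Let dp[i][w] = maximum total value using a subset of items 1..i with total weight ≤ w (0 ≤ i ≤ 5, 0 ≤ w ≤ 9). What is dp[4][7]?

12

i\w   0   1   2   3   4   5   6   7   8   9
  0   0   0   0   0   0   0   0   0   0   0
  1   0   0   0   0   0   3   3   3   3   3
  2   0   8   8   8   8   8  11  11  11  11
  3   0   8   8   8  12  12  12  12  12  15
  4   0   8   8   8  12  12  12  12  16  16
  5   0   8   8  13  13  13  17  17  17  17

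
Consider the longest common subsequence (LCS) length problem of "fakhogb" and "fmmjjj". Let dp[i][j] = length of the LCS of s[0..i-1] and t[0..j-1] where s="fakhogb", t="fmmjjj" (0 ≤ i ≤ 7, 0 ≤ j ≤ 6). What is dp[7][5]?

1

   ''  f  m  m  j  j  j
''  0  0  0  0  0  0  0
 f  0  1  1  1  1  1  1
 a  0  1  1  1  1  1  1
 k  0  1  1  1  1  1  1
 h  0  1  1  1  1  1  1
 o  0  1  1  1  1  1  1
 g  0  1  1  1  1  1  1
 b  0  1  1  1  1  1  1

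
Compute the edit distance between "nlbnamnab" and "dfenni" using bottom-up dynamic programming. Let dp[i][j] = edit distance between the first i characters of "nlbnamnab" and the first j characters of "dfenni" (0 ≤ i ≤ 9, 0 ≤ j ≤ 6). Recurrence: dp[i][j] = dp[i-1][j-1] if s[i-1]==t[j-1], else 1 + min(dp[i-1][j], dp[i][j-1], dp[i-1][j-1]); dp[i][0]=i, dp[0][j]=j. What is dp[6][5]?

5

   ''  d  f  e  n  n  i
''  0  1  2  3  4  5  6
 n  1  1  2  3  3  4  5
 l  2  2  2  3  4  4  5
 b  3  3  3  3  4  5  5
 n  4  4  4  4  3  4  5
 a  5  5  5  5  4  4  5
 m  6  6  6  6  5  5  5
 n  7  7  7  7  6  5  6
 a  8  8  8  8  7  6  6
 b  9  9  9  9  8  7  7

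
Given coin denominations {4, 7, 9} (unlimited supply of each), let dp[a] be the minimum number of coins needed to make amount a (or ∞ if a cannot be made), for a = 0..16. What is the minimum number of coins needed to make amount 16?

2

 a  0  1  2  3  4  5  6  7  8  9 10 11 12 13 14 15 16
dp  0  -  -  -  1  -  -  1  2  1  -  2  3  2  2  3  2
(- denotes ∞ / unreachable)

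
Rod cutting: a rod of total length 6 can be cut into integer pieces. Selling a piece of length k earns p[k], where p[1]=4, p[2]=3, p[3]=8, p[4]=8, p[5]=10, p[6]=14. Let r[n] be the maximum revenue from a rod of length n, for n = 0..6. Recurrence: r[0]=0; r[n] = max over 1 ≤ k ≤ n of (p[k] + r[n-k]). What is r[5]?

   n    0    1    2    3    4    5    6
r[n]    0    4    8   12   16   20   24

20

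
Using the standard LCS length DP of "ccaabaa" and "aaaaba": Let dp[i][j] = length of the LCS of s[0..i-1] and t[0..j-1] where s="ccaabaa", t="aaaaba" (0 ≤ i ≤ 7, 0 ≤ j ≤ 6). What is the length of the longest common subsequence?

4

   ''  a  a  a  a  b  a
''  0  0  0  0  0  0  0
 c  0  0  0  0  0  0  0
 c  0  0  0  0  0  0  0
 a  0  1  1  1  1  1  1
 a  0  1  2  2  2  2  2
 b  0  1  2  2  2  3  3
 a  0  1  2  3  3  3  4
 a  0  1  2  3  4  4  4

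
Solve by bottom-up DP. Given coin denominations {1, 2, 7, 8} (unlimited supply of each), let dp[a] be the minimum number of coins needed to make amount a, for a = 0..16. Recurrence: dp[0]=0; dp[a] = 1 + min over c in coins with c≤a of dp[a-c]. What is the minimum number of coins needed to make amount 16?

2

 a  0  1  2  3  4  5  6  7  8  9 10 11 12 13 14 15 16
dp  0  1  1  2  2  3  3  1  1  2  2  3  3  4  2  2  2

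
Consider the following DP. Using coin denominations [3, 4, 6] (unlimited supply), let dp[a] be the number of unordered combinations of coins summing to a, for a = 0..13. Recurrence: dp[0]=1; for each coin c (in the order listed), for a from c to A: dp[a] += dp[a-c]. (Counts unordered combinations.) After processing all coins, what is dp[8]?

1

after  coin     0     1     2     3     4     5     6     7     8     9    10    11    12    13
          3     1     0     0     1     0     0     1     0     0     1     0     0     1     0
          4     1     0     0     1     1     0     1     1     1     1     1     1     2     1
          6     1     0     0     1     1     0     2     1     1     2     2     1     4     2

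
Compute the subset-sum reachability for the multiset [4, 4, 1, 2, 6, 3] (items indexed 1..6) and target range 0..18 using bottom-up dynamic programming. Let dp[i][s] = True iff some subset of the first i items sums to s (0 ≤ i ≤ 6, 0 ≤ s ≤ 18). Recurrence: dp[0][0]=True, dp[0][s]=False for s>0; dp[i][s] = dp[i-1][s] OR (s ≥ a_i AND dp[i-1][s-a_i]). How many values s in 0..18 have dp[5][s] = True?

i\s   0   1   2   3   4   5   6   7   8   9  10  11  12  13  14  15  16  17  18
  0   T   F   F   F   F   F   F   F   F   F   F   F   F   F   F   F   F   F   F
  1   T   F   F   F   T   F   F   F   F   F   F   F   F   F   F   F   F   F   F
  2   T   F   F   F   T   F   F   F   T   F   F   F   F   F   F   F   F   F   F
  3   T   T   F   F   T   T   F   F   T   T   F   F   F   F   F   F   F   F   F
  4   T   T   T   T   T   T   T   T   T   T   T   T   F   F   F   F   F   F   F
  5   T   T   T   T   T   T   T   T   T   T   T   T   T   T   T   T   T   T   F
  6   T   T   T   T   T   T   T   T   T   T   T   T   T   T   T   T   T   T   T

18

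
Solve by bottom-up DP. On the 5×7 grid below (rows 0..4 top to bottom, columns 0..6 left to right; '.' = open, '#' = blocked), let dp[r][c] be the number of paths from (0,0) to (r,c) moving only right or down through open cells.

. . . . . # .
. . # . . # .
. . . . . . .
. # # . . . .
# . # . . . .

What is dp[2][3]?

4

r\c   0   1   2   3   4   5   6
  0   1   1   1   1   1   0   0
  1   1   2   0   1   2   0   0
  2   1   3   3   4   6   6   6
  3   1   0   0   4  10  16  22
  4   0   0   0   4  14  30  52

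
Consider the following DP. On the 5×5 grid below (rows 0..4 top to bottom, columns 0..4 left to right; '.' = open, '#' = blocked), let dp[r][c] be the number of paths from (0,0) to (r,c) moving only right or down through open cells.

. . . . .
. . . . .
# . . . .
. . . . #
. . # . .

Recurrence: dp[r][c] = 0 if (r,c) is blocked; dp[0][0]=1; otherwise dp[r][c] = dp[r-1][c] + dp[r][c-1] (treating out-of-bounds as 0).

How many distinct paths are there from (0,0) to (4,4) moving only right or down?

r\c   0   1   2   3   4
  0   1   1   1   1   1
  1   1   2   3   4   5
  2   0   2   5   9  14
  3   0   2   7  16   0
  4   0   2   0  16  16

16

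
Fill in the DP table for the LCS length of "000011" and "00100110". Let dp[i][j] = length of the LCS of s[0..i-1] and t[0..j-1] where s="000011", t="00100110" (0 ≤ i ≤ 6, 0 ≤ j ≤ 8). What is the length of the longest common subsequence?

   ''  0  0  1  0  0  1  1  0
''  0  0  0  0  0  0  0  0  0
 0  0  1  1  1  1  1  1  1  1
 0  0  1  2  2  2  2  2  2  2
 0  0  1  2  2  3  3  3  3  3
 0  0  1  2  2  3  4  4  4  4
 1  0  1  2  3  3  4  5  5  5
 1  0  1  2  3  3  4  5  6  6

6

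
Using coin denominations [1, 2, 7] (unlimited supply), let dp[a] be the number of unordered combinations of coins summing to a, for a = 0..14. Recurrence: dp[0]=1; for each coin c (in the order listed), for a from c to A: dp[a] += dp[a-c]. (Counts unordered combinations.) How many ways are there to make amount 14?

13

after  coin     0     1     2     3     4     5     6     7     8     9    10    11    12    13    14
          1     1     1     1     1     1     1     1     1     1     1     1     1     1     1     1
          2     1     1     2     2     3     3     4     4     5     5     6     6     7     7     8
          7     1     1     2     2     3     3     4     5     6     7     8     9    10    11    13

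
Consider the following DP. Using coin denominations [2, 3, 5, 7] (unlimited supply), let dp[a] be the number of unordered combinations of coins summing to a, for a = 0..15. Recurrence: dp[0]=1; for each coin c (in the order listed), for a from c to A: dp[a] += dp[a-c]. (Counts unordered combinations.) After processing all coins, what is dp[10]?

5

after  coin     0     1     2     3     4     5     6     7     8     9    10    11    12    13    14    15
          2     1     0     1     0     1     0     1     0     1     0     1     0     1     0     1     0
          3     1     0     1     1     1     1     2     1     2     2     2     2     3     2     3     3
          5     1     0     1     1     1     2     2     2     3     3     4     4     5     5     6     7
          7     1     0     1     1     1     2     2     3     3     4     5     5     7     7     9    10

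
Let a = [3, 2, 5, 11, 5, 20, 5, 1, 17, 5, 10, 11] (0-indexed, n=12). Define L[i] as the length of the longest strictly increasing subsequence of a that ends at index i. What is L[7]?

   i    0    1    2    3    4    5    6    7    8    9   10   11
a[i]    3    2    5   11    5   20    5    1   17    5   10   11
L[i]    1    1    2    3    2    4    2    1    4    2    3    4

1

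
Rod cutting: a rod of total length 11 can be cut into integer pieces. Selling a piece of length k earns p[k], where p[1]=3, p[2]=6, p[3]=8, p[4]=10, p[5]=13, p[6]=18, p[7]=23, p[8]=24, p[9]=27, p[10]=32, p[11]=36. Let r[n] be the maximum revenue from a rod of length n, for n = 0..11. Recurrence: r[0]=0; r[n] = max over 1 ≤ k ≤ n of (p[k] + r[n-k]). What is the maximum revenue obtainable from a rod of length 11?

36

   n    0    1    2    3    4    5    6    7    8    9   10   11
r[n]    0    3    6    9   12   15   18   23   26   29   32   36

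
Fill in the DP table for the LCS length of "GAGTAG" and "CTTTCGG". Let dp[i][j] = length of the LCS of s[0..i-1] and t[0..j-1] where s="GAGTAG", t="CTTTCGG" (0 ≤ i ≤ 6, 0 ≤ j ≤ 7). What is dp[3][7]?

2

   ''  C  T  T  T  C  G  G
''  0  0  0  0  0  0  0  0
 G  0  0  0  0  0  0  1  1
 A  0  0  0  0  0  0  1  1
 G  0  0  0  0  0  0  1  2
 T  0  0  1  1  1  1  1  2
 A  0  0  1  1  1  1  1  2
 G  0  0  1  1  1  1  2  2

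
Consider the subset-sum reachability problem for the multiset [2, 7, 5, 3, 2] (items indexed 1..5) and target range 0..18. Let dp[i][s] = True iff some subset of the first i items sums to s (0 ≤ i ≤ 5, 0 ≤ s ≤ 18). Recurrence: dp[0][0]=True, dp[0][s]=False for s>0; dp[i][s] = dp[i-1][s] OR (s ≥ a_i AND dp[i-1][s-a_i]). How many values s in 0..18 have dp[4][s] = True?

12

i\s   0   1   2   3   4   5   6   7   8   9  10  11  12  13  14  15  16  17  18
  0   T   F   F   F   F   F   F   F   F   F   F   F   F   F   F   F   F   F   F
  1   T   F   T   F   F   F   F   F   F   F   F   F   F   F   F   F   F   F   F
  2   T   F   T   F   F   F   F   T   F   T   F   F   F   F   F   F   F   F   F
  3   T   F   T   F   F   T   F   T   F   T   F   F   T   F   T   F   F   F   F
  4   T   F   T   T   F   T   F   T   T   T   T   F   T   F   T   T   F   T   F
  5   T   F   T   T   T   T   F   T   T   T   T   T   T   F   T   T   T   T   F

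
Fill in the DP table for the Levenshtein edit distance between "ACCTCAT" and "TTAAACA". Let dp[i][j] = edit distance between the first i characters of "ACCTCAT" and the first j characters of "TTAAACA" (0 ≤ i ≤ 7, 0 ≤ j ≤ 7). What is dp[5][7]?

   ''  T  T  A  A  A  C  A
''  0  1  2  3  4  5  6  7
 A  1  1  2  2  3  4  5  6
 C  2  2  2  3  3  4  4  5
 C  3  3  3  3  4  4  4  5
 T  4  3  3  4  4  5  5  5
 C  5  4  4  4  5  5  5  6
 A  6  5  5  4  4  5  6  5
 T  7  6  5  5  5  5  6  6

6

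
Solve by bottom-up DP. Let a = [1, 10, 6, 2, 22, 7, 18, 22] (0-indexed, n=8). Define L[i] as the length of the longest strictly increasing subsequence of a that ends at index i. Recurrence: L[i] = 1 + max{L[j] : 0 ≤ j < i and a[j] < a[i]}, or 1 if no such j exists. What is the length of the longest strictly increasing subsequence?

   i    0    1    2    3    4    5    6    7
a[i]    1   10    6    2   22    7   18   22
L[i]    1    2    2    2    3    3    4    5

5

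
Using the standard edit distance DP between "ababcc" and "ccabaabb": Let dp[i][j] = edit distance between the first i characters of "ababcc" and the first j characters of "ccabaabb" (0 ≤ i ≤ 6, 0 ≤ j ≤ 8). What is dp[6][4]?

4

   ''  c  c  a  b  a  a  b  b
''  0  1  2  3  4  5  6  7  8
 a  1  1  2  2  3  4  5  6  7
 b  2  2  2  3  2  3  4  5  6
 a  3  3  3  2  3  2  3  4  5
 b  4  4  4  3  2  3  3  3  4
 c  5  4  4  4  3  3  4  4  4
 c  6  5  4  5  4  4  4  5  5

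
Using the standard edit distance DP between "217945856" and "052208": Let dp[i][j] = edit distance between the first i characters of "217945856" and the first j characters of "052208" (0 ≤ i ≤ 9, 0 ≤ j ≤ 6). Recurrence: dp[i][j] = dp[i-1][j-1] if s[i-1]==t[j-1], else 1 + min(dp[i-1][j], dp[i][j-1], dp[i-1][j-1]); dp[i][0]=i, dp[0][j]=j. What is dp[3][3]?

   ''  0  5  2  2  0  8
''  0  1  2  3  4  5  6
 2  1  1  2  2  3  4  5
 1  2  2  2  3  3  4  5
 7  3  3  3  3  4  4  5
 9  4  4  4  4  4  5  5
 4  5  5  5  5  5  5  6
 5  6  6  5  6  6  6  6
 8  7  7  6  6  7  7  6
 5  8  8  7  7  7  8  7
 6  9  9  8  8  8  8  8

3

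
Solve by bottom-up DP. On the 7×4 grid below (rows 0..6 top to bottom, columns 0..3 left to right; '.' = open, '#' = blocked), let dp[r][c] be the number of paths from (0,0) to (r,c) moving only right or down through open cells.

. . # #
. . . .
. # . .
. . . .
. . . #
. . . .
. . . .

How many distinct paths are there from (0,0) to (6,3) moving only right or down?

20

r\c   0   1   2   3
  0   1   1   0   0
  1   1   2   2   2
  2   1   0   2   4
  3   1   1   3   7
  4   1   2   5   0
  5   1   3   8   8
  6   1   4  12  20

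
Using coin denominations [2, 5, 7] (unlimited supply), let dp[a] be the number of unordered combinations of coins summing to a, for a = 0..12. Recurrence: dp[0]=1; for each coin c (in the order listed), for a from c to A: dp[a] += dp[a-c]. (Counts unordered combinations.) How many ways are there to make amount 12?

after  coin     0     1     2     3     4     5     6     7     8     9    10    11    12
          2     1     0     1     0     1     0     1     0     1     0     1     0     1
          5     1     0     1     0     1     1     1     1     1     1     2     1     2
          7     1     0     1     0     1     1     1     2     1     2     2     2     3

3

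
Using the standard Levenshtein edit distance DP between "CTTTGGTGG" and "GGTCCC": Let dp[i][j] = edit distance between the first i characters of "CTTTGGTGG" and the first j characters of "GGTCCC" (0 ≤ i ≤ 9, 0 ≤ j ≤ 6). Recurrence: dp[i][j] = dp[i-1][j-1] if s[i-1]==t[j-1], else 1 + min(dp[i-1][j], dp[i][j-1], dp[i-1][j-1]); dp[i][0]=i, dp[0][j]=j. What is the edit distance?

   ''  G  G  T  C  C  C
''  0  1  2  3  4  5  6
 C  1  1  2  3  3  4  5
 T  2  2  2  2  3  4  5
 T  3  3  3  2  3  4  5
 T  4  4  4  3  3  4  5
 G  5  4  4  4  4  4  5
 G  6  5  4  5  5  5  5
 T  7  6  5  4  5  6  6
 G  8  7  6  5  5  6  7
 G  9  8  7  6  6  6  7

7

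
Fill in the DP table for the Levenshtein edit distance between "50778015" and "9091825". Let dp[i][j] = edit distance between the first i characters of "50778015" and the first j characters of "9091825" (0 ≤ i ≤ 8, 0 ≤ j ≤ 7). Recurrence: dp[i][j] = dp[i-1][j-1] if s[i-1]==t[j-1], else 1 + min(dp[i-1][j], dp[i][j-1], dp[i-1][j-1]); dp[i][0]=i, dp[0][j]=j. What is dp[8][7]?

5

   ''  9  0  9  1  8  2  5
''  0  1  2  3  4  5  6  7
 5  1  1  2  3  4  5  6  6
 0  2  2  1  2  3  4  5  6
 7  3  3  2  2  3  4  5  6
 7  4  4  3  3  3  4  5  6
 8  5  5  4  4  4  3  4  5
 0  6  6  5  5  5  4  4  5
 1  7  7  6  6  5  5  5  5
 5  8  8  7  7  6  6  6  5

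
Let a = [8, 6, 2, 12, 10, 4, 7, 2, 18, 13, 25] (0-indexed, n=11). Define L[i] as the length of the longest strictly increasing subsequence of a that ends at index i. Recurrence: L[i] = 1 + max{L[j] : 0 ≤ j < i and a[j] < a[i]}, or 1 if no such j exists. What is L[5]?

2

   i    0    1    2    3    4    5    6    7    8    9   10
a[i]    8    6    2   12   10    4    7    2   18   13   25
L[i]    1    1    1    2    2    2    3    1    4    4    5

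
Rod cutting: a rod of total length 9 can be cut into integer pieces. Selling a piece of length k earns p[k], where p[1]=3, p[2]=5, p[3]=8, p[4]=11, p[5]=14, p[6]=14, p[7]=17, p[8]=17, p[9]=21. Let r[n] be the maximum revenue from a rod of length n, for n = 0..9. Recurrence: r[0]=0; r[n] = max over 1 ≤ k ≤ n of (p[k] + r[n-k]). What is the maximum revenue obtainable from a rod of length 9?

27

   n    0    1    2    3    4    5    6    7    8    9
r[n]    0    3    6    9   12   15   18   21   24   27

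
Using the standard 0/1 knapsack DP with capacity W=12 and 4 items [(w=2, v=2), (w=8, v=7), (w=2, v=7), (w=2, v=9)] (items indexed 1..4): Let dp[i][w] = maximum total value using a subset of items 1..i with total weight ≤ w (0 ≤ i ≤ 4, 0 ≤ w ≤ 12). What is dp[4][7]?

i\w   0   1   2   3   4   5   6   7   8   9  10  11  12
  0   0   0   0   0   0   0   0   0   0   0   0   0   0
  1   0   0   2   2   2   2   2   2   2   2   2   2   2
  2   0   0   2   2   2   2   2   2   7   7   9   9   9
  3   0   0   7   7   9   9   9   9   9   9  14  14  16
  4   0   0   9   9  16  16  18  18  18  18  18  18  23

18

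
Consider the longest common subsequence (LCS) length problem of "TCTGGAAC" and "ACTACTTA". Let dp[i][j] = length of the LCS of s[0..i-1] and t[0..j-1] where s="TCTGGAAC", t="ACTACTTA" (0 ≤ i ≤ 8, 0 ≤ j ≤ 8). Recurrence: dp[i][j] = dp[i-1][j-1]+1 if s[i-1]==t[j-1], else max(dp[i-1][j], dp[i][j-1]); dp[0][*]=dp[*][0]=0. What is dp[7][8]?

   ''  A  C  T  A  C  T  T  A
''  0  0  0  0  0  0  0  0  0
 T  0  0  0  1  1  1  1  1  1
 C  0  0  1  1  1  2  2  2  2
 T  0  0  1  2  2  2  3  3  3
 G  0  0  1  2  2  2  3  3  3
 G  0  0  1  2  2  2  3  3  3
 A  0  1  1  2  3  3  3  3  4
 A  0  1  1  2  3  3  3  3  4
 C  0  1  2  2  3  4  4  4  4

4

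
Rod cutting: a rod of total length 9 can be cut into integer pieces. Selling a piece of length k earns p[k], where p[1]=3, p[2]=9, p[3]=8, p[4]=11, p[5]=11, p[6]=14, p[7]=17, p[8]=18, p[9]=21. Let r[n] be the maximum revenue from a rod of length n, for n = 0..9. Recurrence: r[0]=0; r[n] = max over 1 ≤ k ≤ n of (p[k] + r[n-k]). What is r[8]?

36

   n    0    1    2    3    4    5    6    7    8    9
r[n]    0    3    9   12   18   21   27   30   36   39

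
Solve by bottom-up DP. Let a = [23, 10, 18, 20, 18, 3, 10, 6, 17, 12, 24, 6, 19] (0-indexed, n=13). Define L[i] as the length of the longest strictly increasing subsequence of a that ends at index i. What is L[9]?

3

   i    0    1    2    3    4    5    6    7    8    9   10   11   12
a[i]   23   10   18   20   18    3   10    6   17   12   24    6   19
L[i]    1    1    2    3    2    1    2    2    3    3    4    2    4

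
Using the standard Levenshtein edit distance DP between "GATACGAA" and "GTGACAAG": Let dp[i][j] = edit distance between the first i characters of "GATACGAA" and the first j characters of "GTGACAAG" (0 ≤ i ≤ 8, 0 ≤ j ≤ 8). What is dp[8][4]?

4

   ''  G  T  G  A  C  A  A  G
''  0  1  2  3  4  5  6  7  8
 G  1  0  1  2  3  4  5  6  7
 A  2  1  1  2  2  3  4  5  6
 T  3  2  1  2  3  3  4  5  6
 A  4  3  2  2  2  3  3  4  5
 C  5  4  3  3  3  2  3  4  5
 G  6  5  4  3  4  3  3  4  4
 A  7  6  5  4  3  4  3  3  4
 A  8  7  6  5  4  4  4  3  4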